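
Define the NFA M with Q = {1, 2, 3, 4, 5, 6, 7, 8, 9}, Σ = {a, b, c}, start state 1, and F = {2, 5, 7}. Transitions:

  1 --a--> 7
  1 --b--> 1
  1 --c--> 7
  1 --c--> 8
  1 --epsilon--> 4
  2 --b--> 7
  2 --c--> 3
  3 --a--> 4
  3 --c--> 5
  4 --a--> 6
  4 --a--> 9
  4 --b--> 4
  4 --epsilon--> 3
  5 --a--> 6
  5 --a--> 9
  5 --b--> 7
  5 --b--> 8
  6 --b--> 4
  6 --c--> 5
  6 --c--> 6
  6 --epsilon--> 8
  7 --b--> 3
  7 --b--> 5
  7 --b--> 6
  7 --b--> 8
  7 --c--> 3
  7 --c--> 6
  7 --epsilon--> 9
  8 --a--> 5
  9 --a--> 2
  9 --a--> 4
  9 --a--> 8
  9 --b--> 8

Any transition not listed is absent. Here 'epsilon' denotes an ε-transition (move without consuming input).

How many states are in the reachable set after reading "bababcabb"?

5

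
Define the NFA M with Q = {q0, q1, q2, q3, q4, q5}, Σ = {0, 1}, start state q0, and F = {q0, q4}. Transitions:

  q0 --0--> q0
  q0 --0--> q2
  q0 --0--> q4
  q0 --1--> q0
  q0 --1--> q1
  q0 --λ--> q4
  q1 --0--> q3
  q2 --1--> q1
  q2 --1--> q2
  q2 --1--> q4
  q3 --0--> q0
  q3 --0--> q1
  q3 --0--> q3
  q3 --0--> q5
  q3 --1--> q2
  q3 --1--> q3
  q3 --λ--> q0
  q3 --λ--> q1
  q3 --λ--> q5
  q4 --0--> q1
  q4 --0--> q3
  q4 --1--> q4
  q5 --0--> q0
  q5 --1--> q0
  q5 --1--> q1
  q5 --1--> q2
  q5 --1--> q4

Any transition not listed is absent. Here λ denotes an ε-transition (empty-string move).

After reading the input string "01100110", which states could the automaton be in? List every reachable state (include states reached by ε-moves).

{q0, q1, q2, q3, q4, q5}

Start: ε-closure({q0}) = {q0, q4}.
Read '0': q0→{q0, q2, q4}, q4→{q1, q3}; union {q0, q1, q2, q3, q4}; ε-closure = {q0, q1, q2, q3, q4, q5}.
Read '1': q0→{q0, q1}, q1→∅, q2→{q1, q2, q4}, q3→{q2, q3}, q4→{q4}, q5→{q0, q1, q2, q4}; union {q0, q1, q2, q3, q4}; ε-closure = {q0, q1, q2, q3, q4, q5}.
Read '1': q0→{q0, q1}, q1→∅, q2→{q1, q2, q4}, q3→{q2, q3}, q4→{q4}, q5→{q0, q1, q2, q4}; union {q0, q1, q2, q3, q4}; ε-closure = {q0, q1, q2, q3, q4, q5}.
Read '0': q0→{q0, q2, q4}, q1→{q3}, q2→∅, q3→{q0, q1, q3, q5}, q4→{q1, q3}, q5→{q0}; now {q0, q1, q2, q3, q4, q5}.
Read '0': q0→{q0, q2, q4}, q1→{q3}, q2→∅, q3→{q0, q1, q3, q5}, q4→{q1, q3}, q5→{q0}; now {q0, q1, q2, q3, q4, q5}.
Read '1': q0→{q0, q1}, q1→∅, q2→{q1, q2, q4}, q3→{q2, q3}, q4→{q4}, q5→{q0, q1, q2, q4}; union {q0, q1, q2, q3, q4}; ε-closure = {q0, q1, q2, q3, q4, q5}.
Read '1': q0→{q0, q1}, q1→∅, q2→{q1, q2, q4}, q3→{q2, q3}, q4→{q4}, q5→{q0, q1, q2, q4}; union {q0, q1, q2, q3, q4}; ε-closure = {q0, q1, q2, q3, q4, q5}.
Read '0': q0→{q0, q2, q4}, q1→{q3}, q2→∅, q3→{q0, q1, q3, q5}, q4→{q1, q3}, q5→{q0}; now {q0, q1, q2, q3, q4, q5}.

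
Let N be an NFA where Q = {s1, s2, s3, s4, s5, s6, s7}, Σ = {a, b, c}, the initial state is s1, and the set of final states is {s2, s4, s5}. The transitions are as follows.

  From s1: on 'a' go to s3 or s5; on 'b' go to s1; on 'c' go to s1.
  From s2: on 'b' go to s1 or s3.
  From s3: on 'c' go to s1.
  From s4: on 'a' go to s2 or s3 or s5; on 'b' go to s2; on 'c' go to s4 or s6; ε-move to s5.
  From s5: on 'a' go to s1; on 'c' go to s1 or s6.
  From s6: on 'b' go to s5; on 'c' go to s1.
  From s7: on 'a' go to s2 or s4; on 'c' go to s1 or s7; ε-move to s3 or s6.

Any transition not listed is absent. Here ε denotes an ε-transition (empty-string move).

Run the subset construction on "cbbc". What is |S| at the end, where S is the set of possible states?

Start in {s1}.
Read 'c': {s1} → {s1}.
Read 'b': {s1} → {s1}.
Read 'b': {s1} → {s1}.
Read 'c': {s1} → {s1}.
That set has 1 state.

1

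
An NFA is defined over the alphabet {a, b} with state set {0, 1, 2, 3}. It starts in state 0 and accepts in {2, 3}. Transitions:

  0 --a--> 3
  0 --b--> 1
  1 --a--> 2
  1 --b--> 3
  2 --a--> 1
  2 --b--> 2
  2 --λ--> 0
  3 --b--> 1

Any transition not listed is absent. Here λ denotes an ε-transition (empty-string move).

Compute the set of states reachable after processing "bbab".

Start in {0}.
Read 'b': 0→{1}; now {1}.
Read 'b': 1→{3}; now {3}.
Read 'a': 3→∅; now ∅.
The set is empty and remains empty for the remaining 1 symbol.

∅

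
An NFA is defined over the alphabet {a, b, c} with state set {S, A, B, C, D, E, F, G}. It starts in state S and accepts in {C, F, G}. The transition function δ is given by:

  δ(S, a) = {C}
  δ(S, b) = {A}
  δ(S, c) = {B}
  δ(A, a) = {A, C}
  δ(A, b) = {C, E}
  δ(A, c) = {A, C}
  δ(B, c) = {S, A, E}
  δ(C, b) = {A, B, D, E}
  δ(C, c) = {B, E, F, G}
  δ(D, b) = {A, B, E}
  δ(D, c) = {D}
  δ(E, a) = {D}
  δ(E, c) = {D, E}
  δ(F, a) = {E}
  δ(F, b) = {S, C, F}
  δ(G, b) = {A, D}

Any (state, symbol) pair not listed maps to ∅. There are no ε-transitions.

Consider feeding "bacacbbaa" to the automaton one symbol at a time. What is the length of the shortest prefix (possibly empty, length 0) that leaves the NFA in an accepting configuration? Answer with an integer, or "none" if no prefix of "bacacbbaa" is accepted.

2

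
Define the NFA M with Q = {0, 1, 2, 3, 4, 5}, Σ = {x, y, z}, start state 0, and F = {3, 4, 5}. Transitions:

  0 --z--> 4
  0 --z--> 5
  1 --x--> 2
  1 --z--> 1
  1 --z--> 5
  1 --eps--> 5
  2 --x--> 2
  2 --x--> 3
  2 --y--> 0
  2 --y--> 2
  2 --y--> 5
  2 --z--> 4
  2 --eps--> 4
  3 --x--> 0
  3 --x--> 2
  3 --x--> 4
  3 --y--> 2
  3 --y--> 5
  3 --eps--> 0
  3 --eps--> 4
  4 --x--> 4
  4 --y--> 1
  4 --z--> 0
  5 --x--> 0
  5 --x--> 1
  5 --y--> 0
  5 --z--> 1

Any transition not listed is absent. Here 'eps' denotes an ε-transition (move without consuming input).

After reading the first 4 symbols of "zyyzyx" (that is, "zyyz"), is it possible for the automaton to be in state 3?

Start in {0}.
Read 'z': {0} → {4, 5}.
Read 'y': {4, 5} → {0, 1, 5}.
Read 'y': {0, 1, 5} → {0}.
Read 'z': {0} → {4, 5}.
State 3 is not in {4, 5}.

No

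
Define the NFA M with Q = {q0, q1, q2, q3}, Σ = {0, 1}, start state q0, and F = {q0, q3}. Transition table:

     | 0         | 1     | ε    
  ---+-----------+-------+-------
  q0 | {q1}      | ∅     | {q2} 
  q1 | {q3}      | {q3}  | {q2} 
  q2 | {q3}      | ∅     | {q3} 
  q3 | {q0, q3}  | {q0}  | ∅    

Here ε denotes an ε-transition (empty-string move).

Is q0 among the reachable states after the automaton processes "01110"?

Yes

Start: ε-closure({q0}) = {q0, q2, q3}.
Read '0': q0→{q1}, q2→{q3}, q3→{q0, q3}; union {q0, q1, q3}; ε-closure = {q0, q1, q2, q3}.
Read '1': q0→∅, q1→{q3}, q2→∅, q3→{q0}; union {q0, q3}; ε-closure = {q0, q2, q3}.
Read '1': q0→∅, q2→∅, q3→{q0}; union {q0}; ε-closure = {q0, q2, q3}.
Read '1': q0→∅, q2→∅, q3→{q0}; union {q0}; ε-closure = {q0, q2, q3}.
Read '0': q0→{q1}, q2→{q3}, q3→{q0, q3}; union {q0, q1, q3}; ε-closure = {q0, q1, q2, q3}.
State q0 is in {q0, q1, q2, q3}.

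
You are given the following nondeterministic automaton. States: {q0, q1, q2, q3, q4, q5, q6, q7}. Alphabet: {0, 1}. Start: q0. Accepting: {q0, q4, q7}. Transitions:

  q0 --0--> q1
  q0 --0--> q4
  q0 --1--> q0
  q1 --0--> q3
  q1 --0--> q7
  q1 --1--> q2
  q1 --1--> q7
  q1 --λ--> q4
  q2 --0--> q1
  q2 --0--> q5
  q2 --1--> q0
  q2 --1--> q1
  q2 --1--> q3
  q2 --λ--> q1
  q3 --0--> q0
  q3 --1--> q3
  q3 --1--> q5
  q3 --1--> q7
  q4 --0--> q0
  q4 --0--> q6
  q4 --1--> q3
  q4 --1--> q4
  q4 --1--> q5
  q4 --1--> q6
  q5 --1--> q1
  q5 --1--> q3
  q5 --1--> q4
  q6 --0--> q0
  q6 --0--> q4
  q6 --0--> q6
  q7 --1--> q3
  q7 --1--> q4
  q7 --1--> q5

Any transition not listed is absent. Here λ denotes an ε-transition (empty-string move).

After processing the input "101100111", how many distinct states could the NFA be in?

8

Start in {q0}.
Read '1': q0→{q0}; now {q0}.
Read '0': q0→{q1, q4}; now {q1, q4}.
Read '1': q1→{q2, q7}, q4→{q3, q4, q5, q6}; union {q2, q3, q4, q5, q6, q7}; ε-closure = {q1, q2, q3, q4, q5, q6, q7}.
Read '1': q1→{q2, q7}, q2→{q0, q1, q3}, q3→{q3, q5, q7}, q4→{q3, q4, q5, q6}, q5→{q1, q3, q4}, q6→∅, q7→{q3, q4, q5}; now {q0, q1, q2, q3, q4, q5, q6, q7}.
Read '0': q0→{q1, q4}, q1→{q3, q7}, q2→{q1, q5}, q3→{q0}, q4→{q0, q6}, q5→∅, q6→{q0, q4, q6}, q7→∅; now {q0, q1, q3, q4, q5, q6, q7}.
Read '0': q0→{q1, q4}, q1→{q3, q7}, q3→{q0}, q4→{q0, q6}, q5→∅, q6→{q0, q4, q6}, q7→∅; now {q0, q1, q3, q4, q6, q7}.
Read '1': q0→{q0}, q1→{q2, q7}, q3→{q3, q5, q7}, q4→{q3, q4, q5, q6}, q6→∅, q7→{q3, q4, q5}; union {q0, q2, q3, q4, q5, q6, q7}; ε-closure = {q0, q1, q2, q3, q4, q5, q6, q7}.
Read '1': q0→{q0}, q1→{q2, q7}, q2→{q0, q1, q3}, q3→{q3, q5, q7}, q4→{q3, q4, q5, q6}, q5→{q1, q3, q4}, q6→∅, q7→{q3, q4, q5}; now {q0, q1, q2, q3, q4, q5, q6, q7}.
Read '1': q0→{q0}, q1→{q2, q7}, q2→{q0, q1, q3}, q3→{q3, q5, q7}, q4→{q3, q4, q5, q6}, q5→{q1, q3, q4}, q6→∅, q7→{q3, q4, q5}; now {q0, q1, q2, q3, q4, q5, q6, q7}.
That set has 8 states.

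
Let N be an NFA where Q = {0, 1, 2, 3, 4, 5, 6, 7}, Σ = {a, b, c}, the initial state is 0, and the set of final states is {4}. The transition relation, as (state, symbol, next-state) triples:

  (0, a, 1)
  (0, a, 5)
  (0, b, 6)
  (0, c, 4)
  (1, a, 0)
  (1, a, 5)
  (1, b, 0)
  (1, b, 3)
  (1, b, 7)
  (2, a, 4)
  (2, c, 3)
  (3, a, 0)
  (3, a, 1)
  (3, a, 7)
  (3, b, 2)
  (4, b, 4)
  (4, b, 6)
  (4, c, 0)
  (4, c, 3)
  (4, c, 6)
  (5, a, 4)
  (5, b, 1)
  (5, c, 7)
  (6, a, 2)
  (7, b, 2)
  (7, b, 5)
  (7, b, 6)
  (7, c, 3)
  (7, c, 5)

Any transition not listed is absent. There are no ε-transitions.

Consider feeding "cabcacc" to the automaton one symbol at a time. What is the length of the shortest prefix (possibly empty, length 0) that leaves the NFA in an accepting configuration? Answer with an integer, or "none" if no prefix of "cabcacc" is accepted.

1

Start in {0}.
Read 'c': {0} → {4}.
None of the earlier sets intersect F, but {4} does.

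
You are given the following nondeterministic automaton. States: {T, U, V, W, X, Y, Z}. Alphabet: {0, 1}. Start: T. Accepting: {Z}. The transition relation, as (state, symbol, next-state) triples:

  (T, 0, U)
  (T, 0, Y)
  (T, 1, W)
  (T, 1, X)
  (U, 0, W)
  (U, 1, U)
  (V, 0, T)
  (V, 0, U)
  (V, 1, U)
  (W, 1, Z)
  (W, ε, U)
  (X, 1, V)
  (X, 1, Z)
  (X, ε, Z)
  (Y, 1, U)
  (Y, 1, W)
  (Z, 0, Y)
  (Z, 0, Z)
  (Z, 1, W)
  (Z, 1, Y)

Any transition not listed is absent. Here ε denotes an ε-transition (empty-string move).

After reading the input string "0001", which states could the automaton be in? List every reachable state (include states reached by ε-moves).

{U, Z}

Start in {T}.
Read '0': {T} → {U, Y}.
Read '0': {U, Y} → {U, W}.
Read '0': {U, W} → {U, W}.
Read '1': {U, W} → {U, Z}.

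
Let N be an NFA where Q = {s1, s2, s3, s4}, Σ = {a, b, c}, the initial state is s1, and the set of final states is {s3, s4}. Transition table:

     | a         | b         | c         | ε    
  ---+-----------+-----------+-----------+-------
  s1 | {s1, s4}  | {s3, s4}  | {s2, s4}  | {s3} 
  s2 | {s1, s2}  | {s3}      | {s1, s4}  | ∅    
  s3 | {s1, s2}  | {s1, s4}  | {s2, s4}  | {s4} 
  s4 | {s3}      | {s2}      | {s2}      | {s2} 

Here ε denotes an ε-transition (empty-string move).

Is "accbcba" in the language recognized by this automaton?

Yes

Start: ε-closure({s1}) = {s1, s2, s3, s4}.
Read 'a': {s1, s2, s3, s4} → {s1, s2, s3, s4}.
Read 'c': {s1, s2, s3, s4} → {s1, s2, s3, s4}.
Read 'c': {s1, s2, s3, s4} → {s1, s2, s3, s4}.
Read 'b': {s1, s2, s3, s4} → {s1, s2, s3, s4}.
Read 'c': {s1, s2, s3, s4} → {s1, s2, s3, s4}.
Read 'b': {s1, s2, s3, s4} → {s1, s2, s3, s4}.
Read 'a': {s1, s2, s3, s4} → {s1, s2, s3, s4}.
The final set {s1, s2, s3, s4} contains the accepting states s3, s4.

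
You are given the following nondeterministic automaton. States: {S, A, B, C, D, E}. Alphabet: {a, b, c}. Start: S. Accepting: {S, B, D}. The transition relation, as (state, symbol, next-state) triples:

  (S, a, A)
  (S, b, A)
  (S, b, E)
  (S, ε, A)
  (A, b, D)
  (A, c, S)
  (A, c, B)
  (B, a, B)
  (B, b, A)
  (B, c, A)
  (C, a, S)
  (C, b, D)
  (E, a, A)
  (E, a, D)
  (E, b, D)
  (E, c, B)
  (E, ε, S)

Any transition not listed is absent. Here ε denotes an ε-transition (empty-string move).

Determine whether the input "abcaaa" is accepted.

Start: ε-closure({S}) = {S, A}.
Read 'a': {S, A} → {A}.
Read 'b': {A} → {D}.
Read 'c': {D} → ∅.
The set is empty and remains empty for the remaining 3 symbols.
The final set ∅ contains no accepting state.

No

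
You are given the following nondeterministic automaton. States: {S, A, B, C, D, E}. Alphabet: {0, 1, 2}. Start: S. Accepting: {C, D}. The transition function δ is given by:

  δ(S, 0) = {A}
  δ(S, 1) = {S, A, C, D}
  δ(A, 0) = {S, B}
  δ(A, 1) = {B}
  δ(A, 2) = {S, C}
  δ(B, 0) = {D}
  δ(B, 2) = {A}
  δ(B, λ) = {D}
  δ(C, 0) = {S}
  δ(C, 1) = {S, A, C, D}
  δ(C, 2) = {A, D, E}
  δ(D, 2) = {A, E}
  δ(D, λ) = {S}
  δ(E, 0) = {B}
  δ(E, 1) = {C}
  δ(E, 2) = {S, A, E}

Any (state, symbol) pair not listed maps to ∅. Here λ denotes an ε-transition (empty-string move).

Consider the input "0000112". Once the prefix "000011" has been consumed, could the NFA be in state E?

No

Start in {S}.
Read '0': {S} → {A}.
Read '0': {A} → {S, B, D}.
Read '0': {S, B, D} → {S, A, D}.
Read '0': {S, A, D} → {S, A, B, D}.
Read '1': {S, A, B, D} → {S, A, B, C, D}.
Read '1': {S, A, B, C, D} → {S, A, B, C, D}.
State E is not in {S, A, B, C, D}.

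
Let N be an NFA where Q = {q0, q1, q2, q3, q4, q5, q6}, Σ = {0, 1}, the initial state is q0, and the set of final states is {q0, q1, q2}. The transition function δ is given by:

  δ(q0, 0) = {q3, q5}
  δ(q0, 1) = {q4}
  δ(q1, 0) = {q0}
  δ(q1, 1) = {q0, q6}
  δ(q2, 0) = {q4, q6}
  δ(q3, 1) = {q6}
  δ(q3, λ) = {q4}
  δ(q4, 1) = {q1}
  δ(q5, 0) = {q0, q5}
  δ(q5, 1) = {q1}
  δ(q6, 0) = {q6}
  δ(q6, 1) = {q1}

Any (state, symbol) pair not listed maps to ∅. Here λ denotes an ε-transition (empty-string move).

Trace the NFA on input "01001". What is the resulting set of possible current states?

{q1, q6}

Start in {q0}.
Read '0': {q0} → {q3, q4, q5}.
Read '1': {q3, q4, q5} → {q1, q6}.
Read '0': {q1, q6} → {q0, q6}.
Read '0': {q0, q6} → {q3, q4, q5, q6}.
Read '1': {q3, q4, q5, q6} → {q1, q6}.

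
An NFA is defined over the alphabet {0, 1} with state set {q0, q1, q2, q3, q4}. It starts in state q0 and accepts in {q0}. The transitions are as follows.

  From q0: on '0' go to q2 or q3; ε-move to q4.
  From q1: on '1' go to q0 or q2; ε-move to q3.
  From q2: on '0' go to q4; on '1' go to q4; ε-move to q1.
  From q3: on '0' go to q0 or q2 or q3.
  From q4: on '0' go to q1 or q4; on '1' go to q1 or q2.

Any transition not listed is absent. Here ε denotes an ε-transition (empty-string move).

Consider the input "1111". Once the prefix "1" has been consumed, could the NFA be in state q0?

No

Start: ε-closure({q0}) = {q0, q4}.
Read '1': {q0, q4} → {q1, q2, q3}.
State q0 is not in {q1, q2, q3}.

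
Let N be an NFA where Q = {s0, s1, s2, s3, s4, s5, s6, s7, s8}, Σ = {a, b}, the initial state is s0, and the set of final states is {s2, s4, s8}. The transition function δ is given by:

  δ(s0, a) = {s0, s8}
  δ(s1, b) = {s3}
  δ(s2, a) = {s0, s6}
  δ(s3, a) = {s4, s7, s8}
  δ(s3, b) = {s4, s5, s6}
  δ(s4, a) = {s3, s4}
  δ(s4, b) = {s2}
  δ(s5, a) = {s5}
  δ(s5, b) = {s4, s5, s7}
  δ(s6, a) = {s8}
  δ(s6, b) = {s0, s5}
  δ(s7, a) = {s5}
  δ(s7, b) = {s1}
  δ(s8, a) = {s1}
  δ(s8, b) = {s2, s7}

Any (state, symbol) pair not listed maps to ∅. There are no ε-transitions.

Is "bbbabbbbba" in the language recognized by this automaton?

No

Start in {s0}.
Read 'b': {s0} → ∅.
The set is empty and remains empty for the remaining 9 symbols.
The final set ∅ contains no accepting state.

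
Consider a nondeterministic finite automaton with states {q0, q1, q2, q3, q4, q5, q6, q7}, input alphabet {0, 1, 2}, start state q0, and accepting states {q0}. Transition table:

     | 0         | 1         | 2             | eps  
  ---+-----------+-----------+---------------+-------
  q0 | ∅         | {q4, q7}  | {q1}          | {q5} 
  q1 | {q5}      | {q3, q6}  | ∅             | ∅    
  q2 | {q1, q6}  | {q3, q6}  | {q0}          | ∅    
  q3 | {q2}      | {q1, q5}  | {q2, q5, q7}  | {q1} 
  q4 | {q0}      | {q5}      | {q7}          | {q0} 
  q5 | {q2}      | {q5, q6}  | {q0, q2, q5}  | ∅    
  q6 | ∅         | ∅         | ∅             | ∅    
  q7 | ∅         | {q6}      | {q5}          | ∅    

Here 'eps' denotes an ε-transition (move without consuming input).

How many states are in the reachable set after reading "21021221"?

Start: ε-closure({q0}) = {q0, q5}.
Read '2': q0→{q1}, q5→{q0, q2, q5}; now {q0, q1, q2, q5}.
Read '1': q0→{q4, q7}, q1→{q3, q6}, q2→{q3, q6}, q5→{q5, q6}; union {q3, q4, q5, q6, q7}; ε-closure = {q0, q1, q3, q4, q5, q6, q7}.
Read '0': q0→∅, q1→{q5}, q3→{q2}, q4→{q0}, q5→{q2}, q6→∅, q7→∅; now {q0, q2, q5}.
Read '2': q0→{q1}, q2→{q0}, q5→{q0, q2, q5}; now {q0, q1, q2, q5}.
Read '1': q0→{q4, q7}, q1→{q3, q6}, q2→{q3, q6}, q5→{q5, q6}; union {q3, q4, q5, q6, q7}; ε-closure = {q0, q1, q3, q4, q5, q6, q7}.
Read '2': q0→{q1}, q1→∅, q3→{q2, q5, q7}, q4→{q7}, q5→{q0, q2, q5}, q6→∅, q7→{q5}; now {q0, q1, q2, q5, q7}.
Read '2': q0→{q1}, q1→∅, q2→{q0}, q5→{q0, q2, q5}, q7→{q5}; now {q0, q1, q2, q5}.
Read '1': q0→{q4, q7}, q1→{q3, q6}, q2→{q3, q6}, q5→{q5, q6}; union {q3, q4, q5, q6, q7}; ε-closure = {q0, q1, q3, q4, q5, q6, q7}.
That set has 7 states.

7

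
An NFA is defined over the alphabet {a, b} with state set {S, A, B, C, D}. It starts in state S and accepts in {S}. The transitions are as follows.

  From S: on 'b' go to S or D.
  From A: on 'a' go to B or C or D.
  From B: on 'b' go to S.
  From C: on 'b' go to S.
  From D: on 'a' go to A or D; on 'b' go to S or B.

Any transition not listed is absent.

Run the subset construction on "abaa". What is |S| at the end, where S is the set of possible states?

0

Start in {S}.
Read 'a': S→∅; now ∅.
The set is empty and remains empty for the remaining 3 symbols.
That set has 0 states.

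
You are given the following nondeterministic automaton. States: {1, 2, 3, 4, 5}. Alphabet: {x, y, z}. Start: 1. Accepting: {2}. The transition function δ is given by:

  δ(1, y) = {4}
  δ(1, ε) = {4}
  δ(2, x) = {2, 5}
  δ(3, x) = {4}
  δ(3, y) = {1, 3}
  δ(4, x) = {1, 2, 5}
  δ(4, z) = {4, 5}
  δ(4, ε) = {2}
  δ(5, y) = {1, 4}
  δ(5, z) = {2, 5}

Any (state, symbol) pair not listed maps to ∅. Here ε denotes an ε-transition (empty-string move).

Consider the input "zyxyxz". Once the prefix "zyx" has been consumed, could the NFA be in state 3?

Start: ε-closure({1}) = {1, 2, 4}.
Read 'z': {1, 2, 4} → {2, 4, 5}.
Read 'y': {2, 4, 5} → {1, 2, 4}.
Read 'x': {1, 2, 4} → {1, 2, 4, 5}.
State 3 is not in {1, 2, 4, 5}.

No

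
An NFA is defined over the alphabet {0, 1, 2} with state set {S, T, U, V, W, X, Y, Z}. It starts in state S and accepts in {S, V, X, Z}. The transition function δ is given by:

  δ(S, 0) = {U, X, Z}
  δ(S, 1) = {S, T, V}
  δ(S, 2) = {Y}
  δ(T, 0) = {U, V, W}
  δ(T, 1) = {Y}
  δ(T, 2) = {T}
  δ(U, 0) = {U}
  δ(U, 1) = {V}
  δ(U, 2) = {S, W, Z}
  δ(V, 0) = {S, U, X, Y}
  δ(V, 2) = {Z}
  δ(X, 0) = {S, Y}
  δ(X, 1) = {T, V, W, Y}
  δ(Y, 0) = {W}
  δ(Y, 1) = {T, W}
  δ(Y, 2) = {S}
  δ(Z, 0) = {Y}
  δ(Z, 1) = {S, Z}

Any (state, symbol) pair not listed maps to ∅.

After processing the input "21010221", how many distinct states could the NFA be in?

4

Start in {S}.
Read '2': {S} → {Y}.
Read '1': {Y} → {T, W}.
Read '0': {T, W} → {U, V, W}.
Read '1': {U, V, W} → {V}.
Read '0': {V} → {S, U, X, Y}.
Read '2': {S, U, X, Y} → {S, W, Y, Z}.
Read '2': {S, W, Y, Z} → {S, Y}.
Read '1': {S, Y} → {S, T, V, W}.
That set has 4 states.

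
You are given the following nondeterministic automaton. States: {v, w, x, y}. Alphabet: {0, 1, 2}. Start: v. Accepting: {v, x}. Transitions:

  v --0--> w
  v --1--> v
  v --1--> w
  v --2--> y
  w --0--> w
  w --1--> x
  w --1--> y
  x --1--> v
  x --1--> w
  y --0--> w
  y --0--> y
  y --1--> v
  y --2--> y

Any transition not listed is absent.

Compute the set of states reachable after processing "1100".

Start in {v}.
Read '1': v→{v, w}; now {v, w}.
Read '1': v→{v, w}, w→{x, y}; now {v, w, x, y}.
Read '0': v→{w}, w→{w}, x→∅, y→{w, y}; now {w, y}.
Read '0': w→{w}, y→{w, y}; now {w, y}.

{w, y}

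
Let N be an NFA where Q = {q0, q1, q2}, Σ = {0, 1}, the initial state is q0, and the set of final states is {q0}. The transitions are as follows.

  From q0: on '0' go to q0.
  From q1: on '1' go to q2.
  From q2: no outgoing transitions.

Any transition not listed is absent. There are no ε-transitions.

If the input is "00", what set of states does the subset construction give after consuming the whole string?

{q0}

Start in {q0}.
Read '0': {q0} → {q0}.
Read '0': {q0} → {q0}.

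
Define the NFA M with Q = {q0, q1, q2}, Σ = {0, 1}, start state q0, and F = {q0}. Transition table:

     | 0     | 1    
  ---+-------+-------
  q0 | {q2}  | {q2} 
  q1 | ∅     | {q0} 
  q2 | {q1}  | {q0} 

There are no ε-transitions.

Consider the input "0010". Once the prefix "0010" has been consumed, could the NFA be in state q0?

No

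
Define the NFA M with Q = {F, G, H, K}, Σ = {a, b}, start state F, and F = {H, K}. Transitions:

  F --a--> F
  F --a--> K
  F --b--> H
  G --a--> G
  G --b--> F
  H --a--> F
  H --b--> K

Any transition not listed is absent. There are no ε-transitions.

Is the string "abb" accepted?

Start in {F}.
Read 'a': F→{F, K}; now {F, K}.
Read 'b': F→{H}, K→∅; now {H}.
Read 'b': H→{K}; now {K}.
The final set {K} contains the accepting state K.

Yes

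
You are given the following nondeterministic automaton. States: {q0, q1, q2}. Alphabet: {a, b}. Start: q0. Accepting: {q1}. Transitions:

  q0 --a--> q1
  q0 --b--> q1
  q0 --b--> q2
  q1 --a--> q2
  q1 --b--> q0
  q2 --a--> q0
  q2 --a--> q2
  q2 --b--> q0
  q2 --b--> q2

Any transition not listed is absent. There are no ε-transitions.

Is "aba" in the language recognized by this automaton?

Start in {q0}.
Read 'a': q0→{q1}; now {q1}.
Read 'b': q1→{q0}; now {q0}.
Read 'a': q0→{q1}; now {q1}.
The final set {q1} contains the accepting state q1.

Yes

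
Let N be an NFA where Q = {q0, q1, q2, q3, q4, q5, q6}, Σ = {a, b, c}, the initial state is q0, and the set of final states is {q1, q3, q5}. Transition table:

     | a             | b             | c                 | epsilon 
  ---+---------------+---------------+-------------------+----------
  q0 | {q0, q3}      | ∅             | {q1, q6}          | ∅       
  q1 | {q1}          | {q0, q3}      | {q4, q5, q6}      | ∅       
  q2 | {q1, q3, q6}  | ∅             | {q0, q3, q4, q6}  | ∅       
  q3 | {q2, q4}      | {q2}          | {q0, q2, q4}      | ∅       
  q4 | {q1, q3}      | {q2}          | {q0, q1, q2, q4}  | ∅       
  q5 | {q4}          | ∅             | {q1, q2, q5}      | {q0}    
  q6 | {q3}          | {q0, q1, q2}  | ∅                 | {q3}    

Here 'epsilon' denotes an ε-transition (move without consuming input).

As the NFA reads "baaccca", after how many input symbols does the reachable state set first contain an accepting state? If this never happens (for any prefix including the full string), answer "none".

none

Start in {q0}.
Read 'b': q0→∅; now ∅.
The set is empty and remains empty for the remaining 6 symbols.
No reachable set along the way intersects F.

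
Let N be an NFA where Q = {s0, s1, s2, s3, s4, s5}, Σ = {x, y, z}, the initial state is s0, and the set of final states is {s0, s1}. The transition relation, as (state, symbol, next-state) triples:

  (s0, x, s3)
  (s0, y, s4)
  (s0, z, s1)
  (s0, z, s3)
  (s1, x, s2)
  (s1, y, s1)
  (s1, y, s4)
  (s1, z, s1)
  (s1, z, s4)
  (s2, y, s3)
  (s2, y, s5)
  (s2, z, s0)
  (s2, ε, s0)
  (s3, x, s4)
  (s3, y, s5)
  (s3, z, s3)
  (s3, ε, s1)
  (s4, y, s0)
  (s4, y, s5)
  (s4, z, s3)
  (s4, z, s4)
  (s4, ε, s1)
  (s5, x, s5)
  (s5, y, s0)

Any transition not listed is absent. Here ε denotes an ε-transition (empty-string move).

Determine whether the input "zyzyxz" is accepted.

Start in {s0}.
Read 'z': {s0} → {s1, s3}.
Read 'y': {s1, s3} → {s1, s4, s5}.
Read 'z': {s1, s4, s5} → {s1, s3, s4}.
Read 'y': {s1, s3, s4} → {s0, s1, s4, s5}.
Read 'x': {s0, s1, s4, s5} → {s0, s1, s2, s3, s5}.
Read 'z': {s0, s1, s2, s3, s5} → {s0, s1, s3, s4}.
The final set {s0, s1, s3, s4} contains the accepting states s0, s1.

Yes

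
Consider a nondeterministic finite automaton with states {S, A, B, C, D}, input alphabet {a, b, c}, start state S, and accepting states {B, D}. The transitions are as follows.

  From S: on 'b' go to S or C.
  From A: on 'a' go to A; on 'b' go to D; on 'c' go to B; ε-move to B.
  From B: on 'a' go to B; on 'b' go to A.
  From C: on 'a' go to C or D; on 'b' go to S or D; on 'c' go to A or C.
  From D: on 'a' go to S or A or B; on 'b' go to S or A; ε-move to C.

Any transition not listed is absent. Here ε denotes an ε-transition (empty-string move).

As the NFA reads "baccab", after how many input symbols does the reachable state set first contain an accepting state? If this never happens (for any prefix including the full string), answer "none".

2

Start in {S}.
Read 'b': {S} → {S, C}.
Read 'a': {S, C} → {C, D}.
None of the earlier sets intersect F, but {C, D} does.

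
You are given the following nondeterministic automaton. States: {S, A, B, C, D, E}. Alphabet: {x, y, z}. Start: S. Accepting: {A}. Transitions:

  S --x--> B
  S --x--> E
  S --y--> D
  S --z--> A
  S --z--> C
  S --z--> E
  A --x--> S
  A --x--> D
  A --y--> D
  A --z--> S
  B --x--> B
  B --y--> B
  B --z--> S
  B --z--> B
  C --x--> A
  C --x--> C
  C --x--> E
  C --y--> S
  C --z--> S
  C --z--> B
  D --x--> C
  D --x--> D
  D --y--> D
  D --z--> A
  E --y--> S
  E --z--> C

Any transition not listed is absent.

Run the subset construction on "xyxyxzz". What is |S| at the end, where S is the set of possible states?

5

Start in {S}.
Read 'x': {S} → {B, E}.
Read 'y': {B, E} → {S, B}.
Read 'x': {S, B} → {B, E}.
Read 'y': {B, E} → {S, B}.
Read 'x': {S, B} → {B, E}.
Read 'z': {B, E} → {S, B, C}.
Read 'z': {S, B, C} → {S, A, B, C, E}.
That set has 5 states.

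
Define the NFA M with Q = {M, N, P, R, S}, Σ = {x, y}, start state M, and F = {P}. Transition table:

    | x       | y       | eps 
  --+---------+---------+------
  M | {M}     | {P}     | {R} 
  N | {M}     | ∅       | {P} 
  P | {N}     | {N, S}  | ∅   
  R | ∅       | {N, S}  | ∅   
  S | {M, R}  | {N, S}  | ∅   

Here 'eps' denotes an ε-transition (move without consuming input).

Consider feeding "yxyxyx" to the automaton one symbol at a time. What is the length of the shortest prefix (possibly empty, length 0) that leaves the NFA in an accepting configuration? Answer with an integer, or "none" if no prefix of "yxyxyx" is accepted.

Start: ε-closure({M}) = {M, R}.
Read 'y': {M, R} → {N, P, S}.
None of the earlier sets intersect F, but {N, P, S} does.

1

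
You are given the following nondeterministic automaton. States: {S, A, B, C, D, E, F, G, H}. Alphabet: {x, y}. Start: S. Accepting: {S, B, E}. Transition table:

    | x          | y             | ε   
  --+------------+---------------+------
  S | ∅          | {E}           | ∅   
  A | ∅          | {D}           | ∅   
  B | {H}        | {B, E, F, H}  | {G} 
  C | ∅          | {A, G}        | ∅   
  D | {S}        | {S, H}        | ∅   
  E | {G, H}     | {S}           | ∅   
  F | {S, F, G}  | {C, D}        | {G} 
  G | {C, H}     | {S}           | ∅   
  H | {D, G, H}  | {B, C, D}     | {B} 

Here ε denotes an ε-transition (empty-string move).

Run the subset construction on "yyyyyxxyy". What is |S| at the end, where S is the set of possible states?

Start in {S}.
Read 'y': {S} → {E}.
Read 'y': {E} → {S}.
Read 'y': {S} → {E}.
Read 'y': {E} → {S}.
Read 'y': {S} → {E}.
Read 'x': {E} → {B, G, H}.
Read 'x': {B, G, H} → {B, C, D, G, H}.
Read 'y': {B, C, D, G, H} → {S, A, B, C, D, E, F, G, H}.
Read 'y': {S, A, B, C, D, E, F, G, H} → {S, A, B, C, D, E, F, G, H}.
That set has 9 states.

9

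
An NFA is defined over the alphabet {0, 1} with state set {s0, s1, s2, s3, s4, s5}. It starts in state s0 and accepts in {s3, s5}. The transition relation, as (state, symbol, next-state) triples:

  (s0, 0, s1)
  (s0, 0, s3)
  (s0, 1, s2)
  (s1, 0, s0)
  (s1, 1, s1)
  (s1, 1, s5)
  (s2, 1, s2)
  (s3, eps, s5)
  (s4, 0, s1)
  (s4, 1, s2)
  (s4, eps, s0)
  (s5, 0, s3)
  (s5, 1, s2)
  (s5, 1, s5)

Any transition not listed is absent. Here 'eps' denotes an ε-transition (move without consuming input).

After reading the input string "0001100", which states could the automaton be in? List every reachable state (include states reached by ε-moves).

Start in {s0}.
Read '0': {s0} → {s1, s3, s5}.
Read '0': {s1, s3, s5} → {s0, s3, s5}.
Read '0': {s0, s3, s5} → {s1, s3, s5}.
Read '1': {s1, s3, s5} → {s1, s2, s5}.
Read '1': {s1, s2, s5} → {s1, s2, s5}.
Read '0': {s1, s2, s5} → {s0, s3, s5}.
Read '0': {s0, s3, s5} → {s1, s3, s5}.

{s1, s3, s5}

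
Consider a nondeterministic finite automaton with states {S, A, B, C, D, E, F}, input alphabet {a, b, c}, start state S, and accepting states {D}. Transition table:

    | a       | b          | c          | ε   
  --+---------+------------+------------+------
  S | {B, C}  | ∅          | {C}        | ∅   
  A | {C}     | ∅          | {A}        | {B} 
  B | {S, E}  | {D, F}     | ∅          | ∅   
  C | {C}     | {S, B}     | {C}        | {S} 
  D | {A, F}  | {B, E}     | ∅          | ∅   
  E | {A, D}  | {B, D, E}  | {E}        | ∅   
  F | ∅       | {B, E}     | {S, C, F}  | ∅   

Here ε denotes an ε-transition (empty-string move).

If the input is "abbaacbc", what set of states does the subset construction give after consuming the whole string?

Start in {S}.
Read 'a': S→{B, C}; union {B, C}; ε-closure = {S, B, C}.
Read 'b': S→∅, B→{D, F}, C→{S, B}; now {S, B, D, F}.
Read 'b': S→∅, B→{D, F}, D→{B, E}, F→{B, E}; now {B, D, E, F}.
Read 'a': B→{S, E}, D→{A, F}, E→{A, D}, F→∅; union {S, A, D, E, F}; ε-closure = {S, A, B, D, E, F}.
Read 'a': S→{B, C}, A→{C}, B→{S, E}, D→{A, F}, E→{A, D}, F→∅; now {S, A, B, C, D, E, F}.
Read 'c': S→{C}, A→{A}, B→∅, C→{C}, D→∅, E→{E}, F→{S, C, F}; union {S, A, C, E, F}; ε-closure = {S, A, B, C, E, F}.
Read 'b': S→∅, A→∅, B→{D, F}, C→{S, B}, E→{B, D, E}, F→{B, E}; now {S, B, D, E, F}.
Read 'c': S→{C}, B→∅, D→∅, E→{E}, F→{S, C, F}; now {S, C, E, F}.

{S, C, E, F}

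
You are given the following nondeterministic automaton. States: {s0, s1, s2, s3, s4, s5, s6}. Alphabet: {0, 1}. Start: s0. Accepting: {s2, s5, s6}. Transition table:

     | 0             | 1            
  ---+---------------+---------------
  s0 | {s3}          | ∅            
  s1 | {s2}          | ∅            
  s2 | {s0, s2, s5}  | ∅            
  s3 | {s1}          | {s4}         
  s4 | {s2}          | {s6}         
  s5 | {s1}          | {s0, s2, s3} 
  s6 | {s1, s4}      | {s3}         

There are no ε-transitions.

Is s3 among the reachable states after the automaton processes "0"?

Yes

Start in {s0}.
Read '0': s0→{s3}; now {s3}.
State s3 is in {s3}.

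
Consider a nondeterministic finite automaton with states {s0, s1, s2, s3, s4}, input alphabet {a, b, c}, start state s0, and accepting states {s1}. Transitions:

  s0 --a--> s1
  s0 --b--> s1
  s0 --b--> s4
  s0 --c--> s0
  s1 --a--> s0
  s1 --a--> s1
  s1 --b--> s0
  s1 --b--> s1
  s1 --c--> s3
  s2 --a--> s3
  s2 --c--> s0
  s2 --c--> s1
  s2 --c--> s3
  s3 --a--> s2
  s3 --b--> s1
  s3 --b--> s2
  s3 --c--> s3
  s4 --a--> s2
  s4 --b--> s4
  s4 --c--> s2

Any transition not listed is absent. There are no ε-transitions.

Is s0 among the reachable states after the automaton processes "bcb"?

Start in {s0}.
Read 'b': s0→{s1, s4}; now {s1, s4}.
Read 'c': s1→{s3}, s4→{s2}; now {s2, s3}.
Read 'b': s2→∅, s3→{s1, s2}; now {s1, s2}.
State s0 is not in {s1, s2}.

No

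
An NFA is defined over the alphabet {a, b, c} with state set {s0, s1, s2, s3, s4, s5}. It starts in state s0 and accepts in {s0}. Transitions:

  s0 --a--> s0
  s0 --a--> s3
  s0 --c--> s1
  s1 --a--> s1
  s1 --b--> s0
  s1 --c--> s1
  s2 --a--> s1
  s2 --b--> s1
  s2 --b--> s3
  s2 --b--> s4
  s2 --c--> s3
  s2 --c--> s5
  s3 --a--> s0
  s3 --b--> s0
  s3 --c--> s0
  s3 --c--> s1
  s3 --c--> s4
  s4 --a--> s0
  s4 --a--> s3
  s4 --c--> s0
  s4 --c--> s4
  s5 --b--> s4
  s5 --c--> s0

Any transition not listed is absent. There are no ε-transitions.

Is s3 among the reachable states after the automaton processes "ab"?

No

Start in {s0}.
Read 'a': s0→{s0, s3}; now {s0, s3}.
Read 'b': s0→∅, s3→{s0}; now {s0}.
State s3 is not in {s0}.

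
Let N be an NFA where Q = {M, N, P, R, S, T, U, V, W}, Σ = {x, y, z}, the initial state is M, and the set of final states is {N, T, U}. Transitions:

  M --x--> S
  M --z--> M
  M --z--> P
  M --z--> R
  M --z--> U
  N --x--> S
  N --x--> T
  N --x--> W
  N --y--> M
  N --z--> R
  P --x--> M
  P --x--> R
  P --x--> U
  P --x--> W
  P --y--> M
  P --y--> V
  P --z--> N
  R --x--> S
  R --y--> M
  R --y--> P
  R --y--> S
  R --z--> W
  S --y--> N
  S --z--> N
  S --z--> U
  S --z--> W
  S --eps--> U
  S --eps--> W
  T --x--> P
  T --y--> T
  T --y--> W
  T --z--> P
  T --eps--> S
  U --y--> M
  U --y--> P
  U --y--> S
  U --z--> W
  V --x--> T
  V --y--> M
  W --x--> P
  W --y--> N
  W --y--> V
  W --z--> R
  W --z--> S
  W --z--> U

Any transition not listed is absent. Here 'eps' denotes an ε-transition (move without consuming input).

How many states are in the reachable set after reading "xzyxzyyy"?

Start in {M}.
Read 'x': M→{S}; union {S}; ε-closure = {S, U, W}.
Read 'z': S→{N, U, W}, U→{W}, W→{R, S, U}; now {N, R, S, U, W}.
Read 'y': N→{M}, R→{M, P, S}, S→{N}, U→{M, P, S}, W→{N, V}; union {M, N, P, S, V}; ε-closure = {M, N, P, S, U, V, W}.
Read 'x': M→{S}, N→{S, T, W}, P→{M, R, U, W}, S→∅, U→∅, V→{T}, W→{P}; now {M, P, R, S, T, U, W}.
Read 'z': M→{M, P, R, U}, P→{N}, R→{W}, S→{N, U, W}, T→{P}, U→{W}, W→{R, S, U}; now {M, N, P, R, S, U, W}.
Read 'y': M→∅, N→{M}, P→{M, V}, R→{M, P, S}, S→{N}, U→{M, P, S}, W→{N, V}; union {M, N, P, S, V}; ε-closure = {M, N, P, S, U, V, W}.
Read 'y': M→∅, N→{M}, P→{M, V}, S→{N}, U→{M, P, S}, V→{M}, W→{N, V}; union {M, N, P, S, V}; ε-closure = {M, N, P, S, U, V, W}.
Read 'y': M→∅, N→{M}, P→{M, V}, S→{N}, U→{M, P, S}, V→{M}, W→{N, V}; union {M, N, P, S, V}; ε-closure = {M, N, P, S, U, V, W}.
That set has 7 states.

7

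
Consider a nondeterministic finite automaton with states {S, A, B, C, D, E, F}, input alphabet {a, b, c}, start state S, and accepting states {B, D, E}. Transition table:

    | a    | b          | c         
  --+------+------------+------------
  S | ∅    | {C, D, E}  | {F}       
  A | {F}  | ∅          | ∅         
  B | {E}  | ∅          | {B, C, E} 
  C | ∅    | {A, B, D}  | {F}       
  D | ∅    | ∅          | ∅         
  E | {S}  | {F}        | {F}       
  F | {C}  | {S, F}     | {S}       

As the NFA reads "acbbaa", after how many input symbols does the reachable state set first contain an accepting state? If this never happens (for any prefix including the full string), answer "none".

Start in {S}.
Read 'a': {S} → ∅.
The set is empty and remains empty for the remaining 5 symbols.
No reachable set along the way intersects F.

none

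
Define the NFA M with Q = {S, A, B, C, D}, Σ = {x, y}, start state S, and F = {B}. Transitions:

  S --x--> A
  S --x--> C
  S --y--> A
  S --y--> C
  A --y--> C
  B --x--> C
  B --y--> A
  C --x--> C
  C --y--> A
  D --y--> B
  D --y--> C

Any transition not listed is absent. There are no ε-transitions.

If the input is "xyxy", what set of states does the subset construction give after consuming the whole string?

Start in {S}.
Read 'x': S→{A, C}; now {A, C}.
Read 'y': A→{C}, C→{A}; now {A, C}.
Read 'x': A→∅, C→{C}; now {C}.
Read 'y': C→{A}; now {A}.

{A}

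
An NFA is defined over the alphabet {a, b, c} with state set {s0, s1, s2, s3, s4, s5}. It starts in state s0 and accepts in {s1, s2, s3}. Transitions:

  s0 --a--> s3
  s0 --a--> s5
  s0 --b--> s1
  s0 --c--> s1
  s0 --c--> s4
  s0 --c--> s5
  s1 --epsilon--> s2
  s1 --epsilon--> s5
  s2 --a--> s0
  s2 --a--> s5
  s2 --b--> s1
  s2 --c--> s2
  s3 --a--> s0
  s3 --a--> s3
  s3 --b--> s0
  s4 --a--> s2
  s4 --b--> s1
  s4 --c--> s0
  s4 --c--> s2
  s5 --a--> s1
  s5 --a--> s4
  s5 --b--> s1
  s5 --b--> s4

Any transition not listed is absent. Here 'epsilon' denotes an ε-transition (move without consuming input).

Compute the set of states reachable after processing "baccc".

Start in {s0}.
Read 'b': s0→{s1}; union {s1}; ε-closure = {s1, s2, s5}.
Read 'a': s1→∅, s2→{s0, s5}, s5→{s1, s4}; union {s0, s1, s4, s5}; ε-closure = {s0, s1, s2, s4, s5}.
Read 'c': s0→{s1, s4, s5}, s1→∅, s2→{s2}, s4→{s0, s2}, s5→∅; now {s0, s1, s2, s4, s5}.
Read 'c': s0→{s1, s4, s5}, s1→∅, s2→{s2}, s4→{s0, s2}, s5→∅; now {s0, s1, s2, s4, s5}.
Read 'c': s0→{s1, s4, s5}, s1→∅, s2→{s2}, s4→{s0, s2}, s5→∅; now {s0, s1, s2, s4, s5}.

{s0, s1, s2, s4, s5}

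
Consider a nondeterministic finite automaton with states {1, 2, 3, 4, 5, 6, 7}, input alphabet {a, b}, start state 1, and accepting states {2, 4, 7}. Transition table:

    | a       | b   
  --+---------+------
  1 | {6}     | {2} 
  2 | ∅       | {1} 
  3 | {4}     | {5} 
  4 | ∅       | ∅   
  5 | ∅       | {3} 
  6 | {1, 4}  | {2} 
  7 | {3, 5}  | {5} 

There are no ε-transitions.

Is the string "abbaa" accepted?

Yes

Start in {1}.
Read 'a': 1→{6}; now {6}.
Read 'b': 6→{2}; now {2}.
Read 'b': 2→{1}; now {1}.
Read 'a': 1→{6}; now {6}.
Read 'a': 6→{1, 4}; now {1, 4}.
The final set {1, 4} contains the accepting state 4.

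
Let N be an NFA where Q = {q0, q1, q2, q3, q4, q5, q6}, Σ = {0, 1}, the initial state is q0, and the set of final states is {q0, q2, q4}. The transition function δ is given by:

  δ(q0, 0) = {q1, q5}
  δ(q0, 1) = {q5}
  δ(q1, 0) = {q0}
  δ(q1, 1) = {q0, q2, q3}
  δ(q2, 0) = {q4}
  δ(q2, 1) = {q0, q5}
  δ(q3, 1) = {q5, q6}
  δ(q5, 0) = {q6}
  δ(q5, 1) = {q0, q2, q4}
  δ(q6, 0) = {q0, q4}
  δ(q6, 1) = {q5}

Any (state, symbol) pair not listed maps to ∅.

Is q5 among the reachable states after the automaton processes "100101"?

Start in {q0}.
Read '1': q0→{q5}; now {q5}.
Read '0': q5→{q6}; now {q6}.
Read '0': q6→{q0, q4}; now {q0, q4}.
Read '1': q0→{q5}, q4→∅; now {q5}.
Read '0': q5→{q6}; now {q6}.
Read '1': q6→{q5}; now {q5}.
State q5 is in {q5}.

Yes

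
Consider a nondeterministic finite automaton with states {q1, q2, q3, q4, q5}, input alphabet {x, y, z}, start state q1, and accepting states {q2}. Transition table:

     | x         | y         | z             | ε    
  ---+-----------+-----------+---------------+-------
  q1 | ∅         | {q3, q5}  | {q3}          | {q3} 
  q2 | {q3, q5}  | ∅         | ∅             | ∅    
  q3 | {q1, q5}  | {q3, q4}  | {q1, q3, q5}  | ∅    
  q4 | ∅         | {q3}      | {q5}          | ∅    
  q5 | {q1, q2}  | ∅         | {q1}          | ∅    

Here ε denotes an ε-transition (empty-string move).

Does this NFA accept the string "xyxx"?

Yes

Start: ε-closure({q1}) = {q1, q3}.
Read 'x': q1→∅, q3→{q1, q5}; union {q1, q5}; ε-closure = {q1, q3, q5}.
Read 'y': q1→{q3, q5}, q3→{q3, q4}, q5→∅; now {q3, q4, q5}.
Read 'x': q3→{q1, q5}, q4→∅, q5→{q1, q2}; union {q1, q2, q5}; ε-closure = {q1, q2, q3, q5}.
Read 'x': q1→∅, q2→{q3, q5}, q3→{q1, q5}, q5→{q1, q2}; now {q1, q2, q3, q5}.
The final set {q1, q2, q3, q5} contains the accepting state q2.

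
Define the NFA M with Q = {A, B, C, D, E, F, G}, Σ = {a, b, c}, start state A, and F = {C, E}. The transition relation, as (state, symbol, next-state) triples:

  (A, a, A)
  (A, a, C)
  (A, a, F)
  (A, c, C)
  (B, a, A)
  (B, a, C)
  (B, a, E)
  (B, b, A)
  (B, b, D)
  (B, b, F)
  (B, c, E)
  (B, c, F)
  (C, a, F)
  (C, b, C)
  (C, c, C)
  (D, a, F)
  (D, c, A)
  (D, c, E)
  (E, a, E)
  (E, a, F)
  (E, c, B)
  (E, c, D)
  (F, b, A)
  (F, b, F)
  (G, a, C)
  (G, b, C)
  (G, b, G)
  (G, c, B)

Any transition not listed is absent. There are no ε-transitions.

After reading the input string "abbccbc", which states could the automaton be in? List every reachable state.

{C}

Start in {A}.
Read 'a': {A} → {A, C, F}.
Read 'b': {A, C, F} → {A, C, F}.
Read 'b': {A, C, F} → {A, C, F}.
Read 'c': {A, C, F} → {C}.
Read 'c': {C} → {C}.
Read 'b': {C} → {C}.
Read 'c': {C} → {C}.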